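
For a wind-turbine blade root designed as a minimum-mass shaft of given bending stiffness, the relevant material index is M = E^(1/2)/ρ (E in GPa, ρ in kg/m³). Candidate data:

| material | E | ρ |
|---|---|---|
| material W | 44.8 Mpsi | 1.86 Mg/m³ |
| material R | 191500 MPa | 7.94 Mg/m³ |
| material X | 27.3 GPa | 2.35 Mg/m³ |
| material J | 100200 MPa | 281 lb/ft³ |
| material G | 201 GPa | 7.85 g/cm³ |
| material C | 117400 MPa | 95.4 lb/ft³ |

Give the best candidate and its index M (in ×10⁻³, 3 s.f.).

material W, M = 9.45×10⁻³

In SI units:
  material W: E = 308.9 GPa, ρ = 1860 kg/m³
  material R: E = 191.5 GPa, ρ = 7940 kg/m³
  material X: E = 27.30 GPa, ρ = 2350 kg/m³
  material J: E = 100.2 GPa, ρ = 4501 kg/m³
  material G: E = 201.0 GPa, ρ = 7850 kg/m³
  material C: E = 117.4 GPa, ρ = 1528 kg/m³
  material W: M = 9.45×10⁻³
  material C: M = 7.09×10⁻³
  material J: M = 2.22×10⁻³
  material X: M = 2.22×10⁻³
  material G: M = 1.81×10⁻³
  material R: M = 1.74×10⁻³
Material W ranks first.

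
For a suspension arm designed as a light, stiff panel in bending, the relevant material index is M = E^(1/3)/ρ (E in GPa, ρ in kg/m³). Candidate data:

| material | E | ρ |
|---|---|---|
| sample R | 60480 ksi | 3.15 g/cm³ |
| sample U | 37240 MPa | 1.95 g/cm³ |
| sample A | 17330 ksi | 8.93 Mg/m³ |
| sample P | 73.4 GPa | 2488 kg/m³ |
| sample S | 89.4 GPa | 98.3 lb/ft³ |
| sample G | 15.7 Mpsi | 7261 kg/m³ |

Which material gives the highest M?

sample S

In SI units:
  sample R: E = 417.0 GPa, ρ = 3150 kg/m³
  sample U: E = 37.24 GPa, ρ = 1950 kg/m³
  sample A: E = 119.5 GPa, ρ = 8930 kg/m³
  sample P: E = 73.40 GPa, ρ = 2488 kg/m³
  sample S: E = 89.40 GPa, ρ = 1575 kg/m³
  sample G: E = 108.2 GPa, ρ = 7261 kg/m³
  sample S: M = 2.84×10⁻³
  sample R: M = 2.37×10⁻³
  sample U: M = 1.71×10⁻³
  sample P: M = 1.68×10⁻³
  sample G: M = 0.656×10⁻³
  sample A: M = 0.552×10⁻³
The maximum is for sample S.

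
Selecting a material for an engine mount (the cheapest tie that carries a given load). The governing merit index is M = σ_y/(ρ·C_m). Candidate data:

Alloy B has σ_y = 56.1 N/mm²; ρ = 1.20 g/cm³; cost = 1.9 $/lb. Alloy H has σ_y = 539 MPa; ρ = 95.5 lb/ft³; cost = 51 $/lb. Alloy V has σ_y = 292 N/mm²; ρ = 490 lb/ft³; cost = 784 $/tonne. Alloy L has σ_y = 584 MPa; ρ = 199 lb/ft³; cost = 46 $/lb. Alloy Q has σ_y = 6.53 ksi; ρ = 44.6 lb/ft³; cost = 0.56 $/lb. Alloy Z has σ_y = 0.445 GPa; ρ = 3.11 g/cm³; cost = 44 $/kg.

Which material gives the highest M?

alloy Q

Convert each candidate to consistent units, then evaluate M:
  alloy B: σ_y = 56.10 MPa, ρ = 1200 kg/m³, cost = 4.189 $/kg
  alloy H: σ_y = 539.0 MPa, ρ = 1530 kg/m³, cost = 112.4 $/kg
  alloy V: σ_y = 292.0 MPa, ρ = 7849 kg/m³, cost = 0.7840 $/kg
  alloy L: σ_y = 584.0 MPa, ρ = 3188 kg/m³, cost = 101.4 $/kg
  alloy Q: σ_y = 45.02 MPa, ρ = 714.4 kg/m³, cost = 1.235 $/kg
  alloy Z: σ_y = 445.0 MPa, ρ = 3110 kg/m³, cost = 44.00 $/kg
  alloy Q: M = 51.0 kN·m per $
  alloy V: M = 47.5 kN·m per $
  alloy B: M = 11.2 kN·m per $
  alloy Z: M = 3.25 kN·m per $
  alloy H: M = 3.13 kN·m per $
  alloy L: M = 1.81 kN·m per $
Alloy Q ranks first.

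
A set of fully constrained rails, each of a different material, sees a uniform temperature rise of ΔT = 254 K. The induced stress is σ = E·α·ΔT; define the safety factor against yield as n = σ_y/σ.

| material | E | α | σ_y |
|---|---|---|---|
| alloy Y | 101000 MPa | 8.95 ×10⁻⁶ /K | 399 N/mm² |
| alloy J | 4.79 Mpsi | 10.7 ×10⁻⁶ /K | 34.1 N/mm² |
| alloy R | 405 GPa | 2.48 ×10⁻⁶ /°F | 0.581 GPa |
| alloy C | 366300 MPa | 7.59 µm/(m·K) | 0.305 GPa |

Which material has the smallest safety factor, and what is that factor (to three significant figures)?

alloy J, n = 0.380

Per material, after unit conversion:
  alloy Y: E = 101.0, α = 8.95, σ_y = 399.0 → σ = 230 MPa, n = 1.74
  alloy J: E = 33.03, α = 10.7, σ_y = 34.10 → σ = 89.8 MPa, n = 0.380
  alloy R: E = 405.0, α = 4.46, σ_y = 581.0 → σ = 459 MPa, n = 1.27
  alloy C: E = 366.3, α = 7.59, σ_y = 305.0 → σ = 706 MPa, n = 0.432
Smallest n: alloy J with n = 0.380.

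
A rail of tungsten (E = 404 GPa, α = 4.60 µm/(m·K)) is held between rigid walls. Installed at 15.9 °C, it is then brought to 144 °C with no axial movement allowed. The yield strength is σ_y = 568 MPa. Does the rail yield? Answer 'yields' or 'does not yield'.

does not yield

ΔT = 128.1 K. Constrained thermal stress σ = E·α·ΔT = 404.0×10³ MPa × 4.60×10⁻⁶ × 128.1 = 238 MPa (compressive).
Compare to σ_y = 568 MPa: σ < σ_y, so it does not yield.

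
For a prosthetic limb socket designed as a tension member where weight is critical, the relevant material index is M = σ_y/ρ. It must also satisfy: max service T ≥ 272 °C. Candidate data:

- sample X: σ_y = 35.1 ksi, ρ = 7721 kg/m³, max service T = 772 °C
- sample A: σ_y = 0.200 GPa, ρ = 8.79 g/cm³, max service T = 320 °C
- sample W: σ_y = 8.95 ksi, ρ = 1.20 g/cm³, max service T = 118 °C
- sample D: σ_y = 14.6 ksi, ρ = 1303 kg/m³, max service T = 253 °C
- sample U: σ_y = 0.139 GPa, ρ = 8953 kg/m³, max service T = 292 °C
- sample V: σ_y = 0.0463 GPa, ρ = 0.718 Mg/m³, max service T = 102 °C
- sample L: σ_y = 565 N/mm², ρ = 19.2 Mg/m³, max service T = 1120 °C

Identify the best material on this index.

Screen on constraints: max service T ≥ 272 °C. Survivors: sample X, sample A, sample U, sample L.
Putting every candidate on a common basis:
  sample X: σ_y = 242.0 MPa, ρ = 7721 kg/m³
  sample A: σ_y = 200.0 MPa, ρ = 8790 kg/m³
  sample U: σ_y = 139.0 MPa, ρ = 8953 kg/m³
  sample L: σ_y = 565.0 MPa, ρ = 19200 kg/m³
  sample X: M = 31.3 kN·m/kg
  sample L: M = 29.4 kN·m/kg
  sample A: M = 22.8 kN·m/kg
  sample U: M = 15.5 kN·m/kg
Sample X ranks first.

sample X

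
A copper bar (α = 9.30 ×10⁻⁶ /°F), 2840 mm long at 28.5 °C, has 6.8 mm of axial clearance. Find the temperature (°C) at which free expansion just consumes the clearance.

172 °C

α = 9.30×10⁻⁶/°F × 9/5 = 16.7×10⁻⁶/K.
α·L₀·ΔT = 6.8 mm ⇒ ΔT = 6.8 / (16.7×10⁻⁶ × 2840.0) = 143.0 K.
T = 28.5 + 143.0 = 171.5 °C.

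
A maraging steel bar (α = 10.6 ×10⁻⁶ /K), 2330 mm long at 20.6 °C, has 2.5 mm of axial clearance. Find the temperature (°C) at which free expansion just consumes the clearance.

α·L₀·ΔT = 2.5 mm ⇒ ΔT = 2.5 / (10.6×10⁻⁶ × 2330.0) = 101.2 K.
T = 20.6 + 101.2 = 121.8 °C.

122 °C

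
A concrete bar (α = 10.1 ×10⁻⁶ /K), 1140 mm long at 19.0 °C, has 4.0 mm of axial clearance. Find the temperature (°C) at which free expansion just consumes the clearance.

α·L₀·ΔT = 4.0 mm ⇒ ΔT = 4.0 / (10.1×10⁻⁶ × 1140.0) = 347.4 K.
T = 19.0 + 347.4 = 366.4 °C.

366 °C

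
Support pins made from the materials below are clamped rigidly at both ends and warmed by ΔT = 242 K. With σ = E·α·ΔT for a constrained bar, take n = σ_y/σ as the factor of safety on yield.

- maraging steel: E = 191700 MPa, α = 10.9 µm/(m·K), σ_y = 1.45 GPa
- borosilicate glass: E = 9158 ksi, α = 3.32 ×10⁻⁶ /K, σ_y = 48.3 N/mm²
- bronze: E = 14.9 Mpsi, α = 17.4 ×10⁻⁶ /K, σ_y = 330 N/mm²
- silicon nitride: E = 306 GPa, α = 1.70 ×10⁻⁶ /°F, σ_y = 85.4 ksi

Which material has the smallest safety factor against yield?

bronze

With everything in SI (GPa, ×10⁻⁶/K, MPa):
  maraging steel: E = 191.7, α = 10.9, σ_y = 1450 → σ = 506 MPa, n = 2.87
  borosilicate glass: E = 63.14, α = 3.32, σ_y = 48.30 → σ = 50.7 MPa, n = 0.952
  bronze: E = 102.7, α = 17.4, σ_y = 330.0 → σ = 433 MPa, n = 0.763
  silicon nitride: E = 306.0, α = 3.06, σ_y = 588.8 → σ = 227 MPa, n = 2.60
Bronze has the lowest safety factor, n = 0.763.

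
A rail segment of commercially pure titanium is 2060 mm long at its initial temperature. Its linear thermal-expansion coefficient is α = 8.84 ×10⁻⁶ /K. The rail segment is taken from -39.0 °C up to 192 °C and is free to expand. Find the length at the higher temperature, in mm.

ΔT = 192 − (-39.0) = 231.0 K.
ΔL = α·L₀·ΔT = 8.84×10⁻⁶ × 2060 mm × 231.0 K = 4.21 mm.
L = L₀ + ΔL = 2060 + 4.21 = 2064.2 mm.

2064.2 mm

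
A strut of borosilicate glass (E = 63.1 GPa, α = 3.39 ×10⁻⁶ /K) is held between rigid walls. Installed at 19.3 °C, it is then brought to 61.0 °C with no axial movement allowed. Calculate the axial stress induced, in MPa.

8.92 MPa

ΔT = 41.70 K. Constrained thermal stress σ = E·α·ΔT = 63.10×10³ MPa × 3.39×10⁻⁶ × 41.70 = 8.92 MPa (compressive).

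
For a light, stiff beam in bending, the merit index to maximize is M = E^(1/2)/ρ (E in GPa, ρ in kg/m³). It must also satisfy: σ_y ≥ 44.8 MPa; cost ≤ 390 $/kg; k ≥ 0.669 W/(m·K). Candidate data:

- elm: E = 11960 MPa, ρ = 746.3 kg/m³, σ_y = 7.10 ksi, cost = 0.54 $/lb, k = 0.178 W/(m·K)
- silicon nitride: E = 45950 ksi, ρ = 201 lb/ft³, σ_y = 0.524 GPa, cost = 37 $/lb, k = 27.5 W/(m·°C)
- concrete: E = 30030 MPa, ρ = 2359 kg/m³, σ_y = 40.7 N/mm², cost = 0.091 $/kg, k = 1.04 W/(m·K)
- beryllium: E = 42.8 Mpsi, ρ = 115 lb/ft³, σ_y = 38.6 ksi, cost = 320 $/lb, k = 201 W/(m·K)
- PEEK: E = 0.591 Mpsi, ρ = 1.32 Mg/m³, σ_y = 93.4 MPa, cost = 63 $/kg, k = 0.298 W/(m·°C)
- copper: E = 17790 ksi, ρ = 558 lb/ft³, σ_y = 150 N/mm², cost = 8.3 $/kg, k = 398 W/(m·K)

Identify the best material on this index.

silicon nitride

Screen on constraints: σ_y ≥ 44.8 MPa; cost ≤ 390 $/kg; k ≥ 0.669 W/(m·K). Survivors: silicon nitride, copper.
After converting to SI:
  silicon nitride: E = 316.8 GPa, ρ = 3220 kg/m³
  copper: E = 122.7 GPa, ρ = 8938 kg/m³
  silicon nitride: M = 5.53×10⁻³
  copper: M = 1.24×10⁻³
Silicon nitride has the largest M.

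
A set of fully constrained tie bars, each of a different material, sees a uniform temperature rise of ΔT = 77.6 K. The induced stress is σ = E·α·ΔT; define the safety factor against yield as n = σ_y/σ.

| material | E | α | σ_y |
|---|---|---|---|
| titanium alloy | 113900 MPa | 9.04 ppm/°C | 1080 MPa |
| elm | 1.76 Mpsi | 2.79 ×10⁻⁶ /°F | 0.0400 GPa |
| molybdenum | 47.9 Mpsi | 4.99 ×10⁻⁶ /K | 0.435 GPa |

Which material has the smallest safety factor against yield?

With everything in SI (GPa, ×10⁻⁶/K, MPa):
  titanium alloy: E = 113.9, α = 9.04, σ_y = 1080 → σ = 79.9 MPa, n = 13.5
  elm: E = 12.13, α = 5.02, σ_y = 40.00 → σ = 4.73 MPa, n = 8.46
  molybdenum: E = 330.3, α = 4.99, σ_y = 435.0 → σ = 128 MPa, n = 3.40
Molybdenum has the lowest safety factor, n = 3.40.

molybdenum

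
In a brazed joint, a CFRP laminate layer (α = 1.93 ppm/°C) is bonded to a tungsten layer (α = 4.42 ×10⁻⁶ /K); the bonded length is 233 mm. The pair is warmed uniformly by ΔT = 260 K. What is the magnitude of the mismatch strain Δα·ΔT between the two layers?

6.47×10⁻⁴

Δα = |1.93 − 4.42|×10⁻⁶/K = 2.49×10⁻⁶/K.
Mismatch strain = Δα·ΔT = 2.49×10⁻⁶ × 260.0 = 6.47×10⁻⁴.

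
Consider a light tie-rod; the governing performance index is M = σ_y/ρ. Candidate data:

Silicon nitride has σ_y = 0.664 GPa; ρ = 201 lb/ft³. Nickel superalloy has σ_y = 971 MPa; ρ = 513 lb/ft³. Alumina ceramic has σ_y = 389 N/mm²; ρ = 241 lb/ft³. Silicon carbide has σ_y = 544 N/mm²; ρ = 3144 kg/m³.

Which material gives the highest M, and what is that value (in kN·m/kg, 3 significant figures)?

silicon nitride, M = 206 kN·m/kg

Putting every candidate on a common basis:
  silicon nitride: σ_y = 664.0 MPa, ρ = 3220 kg/m³
  nickel superalloy: σ_y = 971.0 MPa, ρ = 8217 kg/m³
  alumina ceramic: σ_y = 389.0 MPa, ρ = 3860 kg/m³
  silicon carbide: σ_y = 544.0 MPa, ρ = 3144 kg/m³
  silicon nitride: M = 206 kN·m/kg
  silicon carbide: M = 173 kN·m/kg
  nickel superalloy: M = 118 kN·m/kg
  alumina ceramic: M = 101 kN·m/kg
The maximum is for silicon nitride.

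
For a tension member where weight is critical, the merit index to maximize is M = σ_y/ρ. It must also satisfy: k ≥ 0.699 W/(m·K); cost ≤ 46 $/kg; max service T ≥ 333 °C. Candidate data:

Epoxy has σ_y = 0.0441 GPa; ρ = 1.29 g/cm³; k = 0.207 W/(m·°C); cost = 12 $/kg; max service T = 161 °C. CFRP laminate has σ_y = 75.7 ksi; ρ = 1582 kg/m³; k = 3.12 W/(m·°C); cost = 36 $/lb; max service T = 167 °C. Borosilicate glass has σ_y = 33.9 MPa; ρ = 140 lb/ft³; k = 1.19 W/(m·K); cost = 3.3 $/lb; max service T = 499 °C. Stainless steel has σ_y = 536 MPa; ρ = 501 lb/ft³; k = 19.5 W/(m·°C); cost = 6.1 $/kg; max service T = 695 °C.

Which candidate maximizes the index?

stainless steel

Screen on constraints: k ≥ 0.699 W/(m·K); cost ≤ 46 $/kg; max service T ≥ 333 °C. Survivors: borosilicate glass, stainless steel.
In SI units:
  borosilicate glass: σ_y = 33.90 MPa, ρ = 2243 kg/m³
  stainless steel: σ_y = 536.0 MPa, ρ = 8025 kg/m³
  stainless steel: M = 66.8 kN·m/kg
  borosilicate glass: M = 15.1 kN·m/kg
Stainless steel has the largest M.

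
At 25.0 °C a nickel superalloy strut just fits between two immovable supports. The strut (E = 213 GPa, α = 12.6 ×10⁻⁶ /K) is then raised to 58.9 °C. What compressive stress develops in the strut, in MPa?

ΔT = 33.90 K. Constrained thermal stress σ = E·α·ΔT = 213.0×10³ MPa × 12.6×10⁻⁶ × 33.90 = 91.0 MPa (compressive).

91.0 MPa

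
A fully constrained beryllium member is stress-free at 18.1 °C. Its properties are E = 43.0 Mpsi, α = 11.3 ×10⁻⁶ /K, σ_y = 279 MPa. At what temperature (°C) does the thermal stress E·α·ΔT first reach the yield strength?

E = 43.0 Mpsi = 296.5 GPa.
E·α·ΔT = 279.0 MPa ⇒ ΔT = 279.0 / (296.5×10³ × 11.3×10⁻⁶) = 83.28 K.
T = 18.1 + 83.28 = 101.4 °C.

101 °C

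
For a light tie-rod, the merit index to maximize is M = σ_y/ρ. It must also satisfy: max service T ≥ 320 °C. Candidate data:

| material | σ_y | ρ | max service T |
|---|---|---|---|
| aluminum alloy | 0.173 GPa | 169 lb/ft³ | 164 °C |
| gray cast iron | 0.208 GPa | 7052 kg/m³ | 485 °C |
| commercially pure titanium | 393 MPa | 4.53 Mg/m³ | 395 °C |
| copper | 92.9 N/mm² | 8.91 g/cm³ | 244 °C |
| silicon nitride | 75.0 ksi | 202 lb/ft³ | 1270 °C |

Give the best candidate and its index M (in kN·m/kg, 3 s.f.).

silicon nitride, M = 160 kN·m/kg

Screen on constraints: max service T ≥ 320 °C. Survivors: gray cast iron, commercially pure titanium, silicon nitride.
In SI units:
  gray cast iron: σ_y = 208.0 MPa, ρ = 7052 kg/m³
  commercially pure titanium: σ_y = 393.0 MPa, ρ = 4530 kg/m³
  silicon nitride: σ_y = 517.1 MPa, ρ = 3236 kg/m³
  silicon nitride: M = 160 kN·m/kg
  commercially pure titanium: M = 86.8 kN·m/kg
  gray cast iron: M = 29.5 kN·m/kg
The maximum is for silicon nitride.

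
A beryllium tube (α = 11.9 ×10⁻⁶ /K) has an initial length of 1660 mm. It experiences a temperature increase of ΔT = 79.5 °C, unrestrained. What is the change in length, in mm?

1.57 mm

ΔL = α·L₀·ΔT = 11.9×10⁻⁶ × 1660 mm × 79.50 K = 1.57 mm.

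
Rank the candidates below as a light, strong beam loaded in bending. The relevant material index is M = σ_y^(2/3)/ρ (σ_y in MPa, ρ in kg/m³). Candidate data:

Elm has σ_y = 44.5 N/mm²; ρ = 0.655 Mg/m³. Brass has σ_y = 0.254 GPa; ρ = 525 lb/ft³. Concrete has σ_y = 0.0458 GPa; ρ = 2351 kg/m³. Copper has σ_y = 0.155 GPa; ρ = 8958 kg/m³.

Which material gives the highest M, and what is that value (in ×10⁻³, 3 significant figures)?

elm, M = 19.2×10⁻³

Normalizing units and computing the index:
  elm: σ_y = 44.50 MPa, ρ = 655.0 kg/m³
  brass: σ_y = 254.0 MPa, ρ = 8410 kg/m³
  concrete: σ_y = 45.80 MPa, ρ = 2351 kg/m³
  copper: σ_y = 155.0 MPa, ρ = 8958 kg/m³
  elm: M = 19.2×10⁻³
  concrete: M = 5.44×10⁻³
  brass: M = 4.77×10⁻³
  copper: M = 3.22×10⁻³
Highest index: elm.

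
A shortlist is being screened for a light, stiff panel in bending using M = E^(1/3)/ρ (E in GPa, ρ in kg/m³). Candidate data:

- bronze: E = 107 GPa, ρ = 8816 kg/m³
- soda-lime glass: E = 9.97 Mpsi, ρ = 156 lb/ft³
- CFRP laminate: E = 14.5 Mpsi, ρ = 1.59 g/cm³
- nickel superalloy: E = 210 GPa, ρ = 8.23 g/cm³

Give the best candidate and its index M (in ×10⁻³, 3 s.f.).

CFRP laminate, M = 2.92×10⁻³

After converting to SI:
  bronze: E = 107.0 GPa, ρ = 8816 kg/m³
  soda-lime glass: E = 68.74 GPa, ρ = 2499 kg/m³
  CFRP laminate: E = 99.97 GPa, ρ = 1590 kg/m³
  nickel superalloy: E = 210.0 GPa, ρ = 8230 kg/m³
  CFRP laminate: M = 2.92×10⁻³
  soda-lime glass: M = 1.64×10⁻³
  nickel superalloy: M = 0.722×10⁻³
  bronze: M = 0.539×10⁻³
Highest index: CFRP laminate.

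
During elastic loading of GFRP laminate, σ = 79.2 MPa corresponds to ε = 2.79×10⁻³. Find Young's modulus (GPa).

28.4 GPa

E = σ/ε = 79.2 MPa / 2.79×10⁻³ = 28390 MPa = 28.4 GPa.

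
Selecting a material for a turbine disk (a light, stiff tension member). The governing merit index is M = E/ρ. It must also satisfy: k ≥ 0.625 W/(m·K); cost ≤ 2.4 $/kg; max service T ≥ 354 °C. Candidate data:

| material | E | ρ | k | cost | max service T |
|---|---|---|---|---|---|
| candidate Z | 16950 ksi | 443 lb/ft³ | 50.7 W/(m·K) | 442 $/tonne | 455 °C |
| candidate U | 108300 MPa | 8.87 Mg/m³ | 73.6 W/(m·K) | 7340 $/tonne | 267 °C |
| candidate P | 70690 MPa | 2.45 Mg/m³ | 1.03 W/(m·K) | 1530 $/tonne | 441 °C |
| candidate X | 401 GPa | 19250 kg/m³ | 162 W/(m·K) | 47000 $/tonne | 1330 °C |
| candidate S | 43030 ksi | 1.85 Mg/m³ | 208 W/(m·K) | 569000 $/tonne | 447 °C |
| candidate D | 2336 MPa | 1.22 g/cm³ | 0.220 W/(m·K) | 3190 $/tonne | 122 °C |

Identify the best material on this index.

Screen on constraints: k ≥ 0.625 W/(m·K); cost ≤ 2.4 $/kg; max service T ≥ 354 °C. Survivors: candidate Z, candidate P.
Convert each candidate to consistent units, then evaluate M:
  candidate Z: E = 116.9 GPa, ρ = 7096 kg/m³
  candidate P: E = 70.69 GPa, ρ = 2450 kg/m³
  candidate P: M = 28.9 MN·m/kg
  candidate Z: M = 16.5 MN·m/kg
The maximum is for candidate P.

candidate P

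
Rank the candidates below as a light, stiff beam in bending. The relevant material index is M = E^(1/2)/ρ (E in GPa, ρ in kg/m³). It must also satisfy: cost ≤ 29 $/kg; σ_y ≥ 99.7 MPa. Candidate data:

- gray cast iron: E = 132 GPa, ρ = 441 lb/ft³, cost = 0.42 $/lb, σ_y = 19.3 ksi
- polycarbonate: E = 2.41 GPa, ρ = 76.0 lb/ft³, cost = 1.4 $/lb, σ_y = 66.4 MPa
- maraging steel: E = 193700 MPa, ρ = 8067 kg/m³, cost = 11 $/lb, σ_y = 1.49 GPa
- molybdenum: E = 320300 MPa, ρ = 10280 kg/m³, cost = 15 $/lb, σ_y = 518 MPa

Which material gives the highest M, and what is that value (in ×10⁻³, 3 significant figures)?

maraging steel, M = 1.73×10⁻³

Screen on constraints: cost ≤ 29 $/kg; σ_y ≥ 99.7 MPa. Survivors: gray cast iron, maraging steel.
Putting every candidate on a common basis:
  gray cast iron: E = 132.0 GPa, ρ = 7064 kg/m³
  maraging steel: E = 193.7 GPa, ρ = 8067 kg/m³
  maraging steel: M = 1.73×10⁻³
  gray cast iron: M = 1.63×10⁻³
Highest index: maraging steel.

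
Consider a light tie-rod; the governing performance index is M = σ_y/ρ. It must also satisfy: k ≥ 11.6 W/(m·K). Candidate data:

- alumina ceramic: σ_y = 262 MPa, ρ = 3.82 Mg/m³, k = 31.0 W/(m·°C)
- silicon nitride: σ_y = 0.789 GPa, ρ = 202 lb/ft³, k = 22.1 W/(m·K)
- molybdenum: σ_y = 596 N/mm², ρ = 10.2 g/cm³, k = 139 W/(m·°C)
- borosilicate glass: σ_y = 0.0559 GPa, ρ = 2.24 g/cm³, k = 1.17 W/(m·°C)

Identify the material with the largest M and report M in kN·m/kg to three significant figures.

Screen on constraints: k ≥ 11.6 W/(m·K). Survivors: alumina ceramic, silicon nitride, molybdenum.
In SI units:
  alumina ceramic: σ_y = 262.0 MPa, ρ = 3820 kg/m³
  silicon nitride: σ_y = 789.0 MPa, ρ = 3236 kg/m³
  molybdenum: σ_y = 596.0 MPa, ρ = 10200 kg/m³
  silicon nitride: M = 244 kN·m/kg
  alumina ceramic: M = 68.6 kN·m/kg
  molybdenum: M = 58.4 kN·m/kg
The maximum is for silicon nitride.

silicon nitride, M = 244 kN·m/kg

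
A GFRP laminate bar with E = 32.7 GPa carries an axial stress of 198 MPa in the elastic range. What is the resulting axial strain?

6.06×10⁻³

ε = σ/E = 198 / 32700 = 6.06×10⁻³.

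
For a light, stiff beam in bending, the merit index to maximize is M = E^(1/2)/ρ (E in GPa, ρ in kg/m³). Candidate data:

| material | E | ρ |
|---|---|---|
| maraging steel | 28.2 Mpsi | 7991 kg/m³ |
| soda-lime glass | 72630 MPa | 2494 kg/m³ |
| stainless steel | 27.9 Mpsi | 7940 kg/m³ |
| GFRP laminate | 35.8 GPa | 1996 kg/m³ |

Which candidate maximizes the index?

soda-lime glass

Normalizing units and computing the index:
  maraging steel: E = 194.4 GPa, ρ = 7991 kg/m³
  soda-lime glass: E = 72.63 GPa, ρ = 2494 kg/m³
  stainless steel: E = 192.4 GPa, ρ = 7940 kg/m³
  GFRP laminate: E = 35.80 GPa, ρ = 1996 kg/m³
  soda-lime glass: M = 3.42×10⁻³
  GFRP laminate: M = 3.00×10⁻³
  stainless steel: M = 1.75×10⁻³
  maraging steel: M = 1.74×10⁻³
The maximum is for soda-lime glass.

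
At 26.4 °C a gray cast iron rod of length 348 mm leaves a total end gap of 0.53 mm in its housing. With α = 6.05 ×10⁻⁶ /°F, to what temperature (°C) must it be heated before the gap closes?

166 °C

α = 6.05×10⁻⁶/°F × 9/5 = 10.9×10⁻⁶/K.
α·L₀·ΔT = 0.53 mm ⇒ ΔT = 0.53 / (10.9×10⁻⁶ × 348.0) = 139.9 K.
T = 26.4 + 139.9 = 166.3 °C.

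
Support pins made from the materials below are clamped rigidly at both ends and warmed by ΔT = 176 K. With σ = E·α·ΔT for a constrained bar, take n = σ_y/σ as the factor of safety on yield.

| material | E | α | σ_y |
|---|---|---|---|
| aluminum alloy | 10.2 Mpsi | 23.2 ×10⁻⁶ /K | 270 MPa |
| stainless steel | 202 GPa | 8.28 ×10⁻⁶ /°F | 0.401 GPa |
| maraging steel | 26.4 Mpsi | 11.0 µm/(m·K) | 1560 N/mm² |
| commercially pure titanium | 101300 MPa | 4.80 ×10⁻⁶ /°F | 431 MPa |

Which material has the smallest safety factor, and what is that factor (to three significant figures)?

stainless steel, n = 0.757

In consistent units (E in GPa, α in ×10⁻⁶/K, σ_y in MPa):
  aluminum alloy: E = 70.33, α = 23.2, σ_y = 270.0 → σ = 287 MPa, n = 0.940
  stainless steel: E = 202.0, α = 14.9, σ_y = 401.0 → σ = 530 MPa, n = 0.757
  maraging steel: E = 182.0, α = 11.0, σ_y = 1560 → σ = 352 MPa, n = 4.43
  commercially pure titanium: E = 101.3, α = 8.64, σ_y = 431.0 → σ = 154 MPa, n = 2.80
Stainless steel has the lowest safety factor, n = 0.757.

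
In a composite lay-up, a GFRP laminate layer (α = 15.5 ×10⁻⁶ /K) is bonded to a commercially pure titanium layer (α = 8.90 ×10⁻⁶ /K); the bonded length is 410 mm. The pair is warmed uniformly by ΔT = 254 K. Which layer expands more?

GFRP laminate

α(GFRP laminate) = 15.5×10⁻⁶/K vs α(commercially pure titanium) = 8.90×10⁻⁶/K.
Higher α expands more for the same ΔT: GFRP laminate.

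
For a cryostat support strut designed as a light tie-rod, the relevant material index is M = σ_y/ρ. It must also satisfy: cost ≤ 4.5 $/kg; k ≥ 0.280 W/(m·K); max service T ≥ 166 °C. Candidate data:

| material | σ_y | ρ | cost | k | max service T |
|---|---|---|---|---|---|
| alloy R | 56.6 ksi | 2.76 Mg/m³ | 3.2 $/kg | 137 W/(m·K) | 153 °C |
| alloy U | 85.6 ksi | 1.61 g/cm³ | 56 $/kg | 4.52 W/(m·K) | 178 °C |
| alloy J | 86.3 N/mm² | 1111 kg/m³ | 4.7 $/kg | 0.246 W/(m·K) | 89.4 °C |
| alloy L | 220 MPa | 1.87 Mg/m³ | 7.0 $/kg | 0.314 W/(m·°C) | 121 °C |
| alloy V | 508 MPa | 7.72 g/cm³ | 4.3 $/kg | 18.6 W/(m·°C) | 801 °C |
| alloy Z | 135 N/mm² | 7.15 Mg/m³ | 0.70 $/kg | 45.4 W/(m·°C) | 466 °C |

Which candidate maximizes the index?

Screen on constraints: cost ≤ 4.5 $/kg; k ≥ 0.280 W/(m·K); max service T ≥ 166 °C. Survivors: alloy V, alloy Z.
In SI units:
  alloy V: σ_y = 508.0 MPa, ρ = 7720 kg/m³
  alloy Z: σ_y = 135.0 MPa, ρ = 7150 kg/m³
  alloy V: M = 65.8 kN·m/kg
  alloy Z: M = 18.9 kN·m/kg
Alloy V ranks first.

alloy V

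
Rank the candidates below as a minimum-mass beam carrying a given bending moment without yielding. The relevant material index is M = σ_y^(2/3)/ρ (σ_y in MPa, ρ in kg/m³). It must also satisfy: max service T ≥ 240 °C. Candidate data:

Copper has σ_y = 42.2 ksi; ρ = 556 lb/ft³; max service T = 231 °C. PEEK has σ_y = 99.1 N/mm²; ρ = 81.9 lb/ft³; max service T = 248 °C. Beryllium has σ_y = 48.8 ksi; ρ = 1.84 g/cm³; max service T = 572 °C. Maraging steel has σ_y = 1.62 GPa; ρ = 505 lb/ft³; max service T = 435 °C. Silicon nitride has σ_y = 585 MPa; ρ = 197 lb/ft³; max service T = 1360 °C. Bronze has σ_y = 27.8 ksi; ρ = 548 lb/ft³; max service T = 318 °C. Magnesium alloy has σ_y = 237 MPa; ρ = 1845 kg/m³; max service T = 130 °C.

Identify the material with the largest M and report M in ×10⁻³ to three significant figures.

beryllium, M = 26.3×10⁻³

Screen on constraints: max service T ≥ 240 °C. Survivors: PEEK, beryllium, maraging steel, silicon nitride, bronze.
Putting every candidate on a common basis:
  PEEK: σ_y = 99.10 MPa, ρ = 1312 kg/m³
  beryllium: σ_y = 336.5 MPa, ρ = 1840 kg/m³
  maraging steel: σ_y = 1620 MPa, ρ = 8089 kg/m³
  silicon nitride: σ_y = 585.0 MPa, ρ = 3156 kg/m³
  bronze: σ_y = 191.7 MPa, ρ = 8778 kg/m³
  beryllium: M = 26.3×10⁻³
  silicon nitride: M = 22.2×10⁻³
  maraging steel: M = 17.1×10⁻³
  PEEK: M = 16.3×10⁻³
  bronze: M = 3.79×10⁻³
Beryllium ranks first.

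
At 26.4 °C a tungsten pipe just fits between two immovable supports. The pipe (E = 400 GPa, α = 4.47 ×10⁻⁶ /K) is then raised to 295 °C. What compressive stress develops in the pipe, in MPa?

480 MPa

ΔT = 268.6 K. Constrained thermal stress σ = E·α·ΔT = 400.0×10³ MPa × 4.47×10⁻⁶ × 268.6 = 480 MPa (compressive).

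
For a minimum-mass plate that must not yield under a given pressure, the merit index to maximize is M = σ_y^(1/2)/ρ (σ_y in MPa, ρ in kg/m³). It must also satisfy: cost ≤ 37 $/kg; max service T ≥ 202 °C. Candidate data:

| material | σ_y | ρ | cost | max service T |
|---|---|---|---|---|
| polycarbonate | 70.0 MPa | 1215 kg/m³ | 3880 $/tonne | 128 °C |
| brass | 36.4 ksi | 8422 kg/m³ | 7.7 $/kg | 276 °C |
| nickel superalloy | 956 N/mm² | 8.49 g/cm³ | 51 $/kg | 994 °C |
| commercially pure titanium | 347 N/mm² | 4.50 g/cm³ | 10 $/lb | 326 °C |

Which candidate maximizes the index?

Screen on constraints: cost ≤ 37 $/kg; max service T ≥ 202 °C. Survivors: brass, commercially pure titanium.
After converting to SI:
  brass: σ_y = 251.0 MPa, ρ = 8422 kg/m³
  commercially pure titanium: σ_y = 347.0 MPa, ρ = 4500 kg/m³
  commercially pure titanium: M = 4.14×10⁻³
  brass: M = 1.88×10⁻³
Commercially pure titanium ranks first.

commercially pure titanium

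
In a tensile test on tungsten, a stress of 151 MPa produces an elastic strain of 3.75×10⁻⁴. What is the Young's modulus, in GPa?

403 GPa

E = σ/ε = 151 MPa / 3.75×10⁻⁴ = 402700 MPa = 403 GPa.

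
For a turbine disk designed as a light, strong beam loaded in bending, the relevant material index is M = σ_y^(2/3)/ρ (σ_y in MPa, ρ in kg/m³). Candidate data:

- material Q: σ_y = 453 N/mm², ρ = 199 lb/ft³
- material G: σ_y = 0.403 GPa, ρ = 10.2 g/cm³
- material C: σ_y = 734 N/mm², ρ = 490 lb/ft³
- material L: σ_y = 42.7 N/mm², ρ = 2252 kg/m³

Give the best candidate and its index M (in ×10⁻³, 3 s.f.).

Normalizing units and computing the index:
  material Q: σ_y = 453.0 MPa, ρ = 3188 kg/m³
  material G: σ_y = 403.0 MPa, ρ = 10200 kg/m³
  material C: σ_y = 734.0 MPa, ρ = 7849 kg/m³
  material L: σ_y = 42.70 MPa, ρ = 2252 kg/m³
  material Q: M = 18.5×10⁻³
  material C: M = 10.4×10⁻³
  material L: M = 5.42×10⁻³
  material G: M = 5.35×10⁻³
Material Q ranks first.

material Q, M = 18.5×10⁻³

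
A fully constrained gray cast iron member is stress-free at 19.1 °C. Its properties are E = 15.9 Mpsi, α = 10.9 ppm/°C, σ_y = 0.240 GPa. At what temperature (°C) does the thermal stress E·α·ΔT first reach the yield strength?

220 °C

E = 15.9 Mpsi = 109.6 GPa.
σ_y = 0.240 GPa = 240.0 MPa.
E·α·ΔT = 240.0 MPa ⇒ ΔT = 240.0 / (109.6×10³ × 10.9×10⁻⁶) = 200.8 K.
T = 19.1 + 200.8 = 219.9 °C.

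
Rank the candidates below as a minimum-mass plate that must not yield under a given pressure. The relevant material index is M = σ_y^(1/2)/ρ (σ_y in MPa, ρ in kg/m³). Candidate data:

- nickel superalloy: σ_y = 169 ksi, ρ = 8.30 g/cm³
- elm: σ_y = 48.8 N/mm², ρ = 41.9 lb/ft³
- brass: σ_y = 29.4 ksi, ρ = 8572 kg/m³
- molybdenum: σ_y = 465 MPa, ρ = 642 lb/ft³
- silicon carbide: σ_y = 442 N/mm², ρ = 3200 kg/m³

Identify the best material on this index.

After converting to SI:
  nickel superalloy: σ_y = 1165 MPa, ρ = 8300 kg/m³
  elm: σ_y = 48.80 MPa, ρ = 671.2 kg/m³
  brass: σ_y = 202.7 MPa, ρ = 8572 kg/m³
  molybdenum: σ_y = 465.0 MPa, ρ = 10280 kg/m³
  silicon carbide: σ_y = 442.0 MPa, ρ = 3200 kg/m³
  elm: M = 10.4×10⁻³
  silicon carbide: M = 6.57×10⁻³
  nickel superalloy: M = 4.11×10⁻³
  molybdenum: M = 2.10×10⁻³
  brass: M = 1.66×10⁻³
Elm ranks first.

elm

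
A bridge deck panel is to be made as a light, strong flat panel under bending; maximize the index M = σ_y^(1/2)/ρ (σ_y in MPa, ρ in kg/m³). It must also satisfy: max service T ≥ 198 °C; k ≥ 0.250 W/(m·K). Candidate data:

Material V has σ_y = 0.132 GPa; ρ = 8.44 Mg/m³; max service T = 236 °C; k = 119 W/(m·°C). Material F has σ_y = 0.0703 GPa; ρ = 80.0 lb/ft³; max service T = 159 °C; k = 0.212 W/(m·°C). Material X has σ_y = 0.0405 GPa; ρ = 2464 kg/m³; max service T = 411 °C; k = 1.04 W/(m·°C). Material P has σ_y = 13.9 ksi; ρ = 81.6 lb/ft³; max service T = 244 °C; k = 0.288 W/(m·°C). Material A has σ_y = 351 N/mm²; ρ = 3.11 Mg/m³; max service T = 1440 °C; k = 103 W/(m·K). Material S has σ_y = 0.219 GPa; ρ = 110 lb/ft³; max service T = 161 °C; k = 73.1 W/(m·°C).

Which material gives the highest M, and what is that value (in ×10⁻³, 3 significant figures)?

Screen on constraints: max service T ≥ 198 °C; k ≥ 0.250 W/(m·K). Survivors: material V, material X, material P, material A.
Convert each candidate to consistent units, then evaluate M:
  material V: σ_y = 132.0 MPa, ρ = 8440 kg/m³
  material X: σ_y = 40.50 MPa, ρ = 2464 kg/m³
  material P: σ_y = 95.84 MPa, ρ = 1307 kg/m³
  material A: σ_y = 351.0 MPa, ρ = 3110 kg/m³
  material P: M = 7.49×10⁻³
  material A: M = 6.02×10⁻³
  material X: M = 2.58×10⁻³
  material V: M = 1.36×10⁻³
Highest index: material P.

material P, M = 7.49×10⁻³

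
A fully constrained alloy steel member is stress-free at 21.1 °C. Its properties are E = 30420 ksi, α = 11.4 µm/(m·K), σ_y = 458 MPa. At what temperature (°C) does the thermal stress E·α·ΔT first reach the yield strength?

213 °C

E = 30420 ksi = 209.7 GPa.
E·α·ΔT = 458.0 MPa ⇒ ΔT = 458.0 / (209.7×10³ × 11.4×10⁻⁶) = 191.6 K.
T = 21.1 + 191.6 = 212.7 °C.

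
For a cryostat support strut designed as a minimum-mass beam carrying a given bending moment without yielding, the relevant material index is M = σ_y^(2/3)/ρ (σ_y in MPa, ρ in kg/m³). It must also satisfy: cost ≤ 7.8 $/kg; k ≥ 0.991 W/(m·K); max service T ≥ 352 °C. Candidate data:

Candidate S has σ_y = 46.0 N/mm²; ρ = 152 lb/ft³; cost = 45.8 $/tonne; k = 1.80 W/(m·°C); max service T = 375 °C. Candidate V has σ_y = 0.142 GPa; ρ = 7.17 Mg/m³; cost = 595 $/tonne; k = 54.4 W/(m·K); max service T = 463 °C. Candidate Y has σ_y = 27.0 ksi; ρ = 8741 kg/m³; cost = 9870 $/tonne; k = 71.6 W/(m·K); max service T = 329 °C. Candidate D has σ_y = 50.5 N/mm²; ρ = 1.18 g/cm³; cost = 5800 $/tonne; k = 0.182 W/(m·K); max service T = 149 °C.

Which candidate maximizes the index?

Screen on constraints: cost ≤ 7.8 $/kg; k ≥ 0.991 W/(m·K); max service T ≥ 352 °C. Survivors: candidate S, candidate V.
After converting to SI:
  candidate S: σ_y = 46.00 MPa, ρ = 2435 kg/m³
  candidate V: σ_y = 142.0 MPa, ρ = 7170 kg/m³
  candidate S: M = 5.27×10⁻³
  candidate V: M = 3.80×10⁻³
Candidate S ranks first.

candidate S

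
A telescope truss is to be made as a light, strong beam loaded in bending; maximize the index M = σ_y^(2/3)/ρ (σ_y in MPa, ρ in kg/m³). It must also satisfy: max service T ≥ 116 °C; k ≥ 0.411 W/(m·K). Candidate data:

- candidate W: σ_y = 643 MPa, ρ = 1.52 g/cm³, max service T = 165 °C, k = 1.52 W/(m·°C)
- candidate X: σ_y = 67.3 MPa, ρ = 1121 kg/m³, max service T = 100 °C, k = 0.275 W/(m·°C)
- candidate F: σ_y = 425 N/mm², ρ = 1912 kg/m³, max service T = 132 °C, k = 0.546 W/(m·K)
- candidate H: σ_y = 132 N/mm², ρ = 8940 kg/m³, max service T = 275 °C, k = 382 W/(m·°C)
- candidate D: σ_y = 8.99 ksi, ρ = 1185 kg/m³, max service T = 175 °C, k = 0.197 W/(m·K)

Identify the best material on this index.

candidate W

Screen on constraints: max service T ≥ 116 °C; k ≥ 0.411 W/(m·K). Survivors: candidate W, candidate F, candidate H.
Putting every candidate on a common basis:
  candidate W: σ_y = 643.0 MPa, ρ = 1520 kg/m³
  candidate F: σ_y = 425.0 MPa, ρ = 1912 kg/m³
  candidate H: σ_y = 132.0 MPa, ρ = 8940 kg/m³
  candidate W: M = 49.0×10⁻³
  candidate F: M = 29.6×10⁻³
  candidate H: M = 2.90×10⁻³
Highest index: candidate W.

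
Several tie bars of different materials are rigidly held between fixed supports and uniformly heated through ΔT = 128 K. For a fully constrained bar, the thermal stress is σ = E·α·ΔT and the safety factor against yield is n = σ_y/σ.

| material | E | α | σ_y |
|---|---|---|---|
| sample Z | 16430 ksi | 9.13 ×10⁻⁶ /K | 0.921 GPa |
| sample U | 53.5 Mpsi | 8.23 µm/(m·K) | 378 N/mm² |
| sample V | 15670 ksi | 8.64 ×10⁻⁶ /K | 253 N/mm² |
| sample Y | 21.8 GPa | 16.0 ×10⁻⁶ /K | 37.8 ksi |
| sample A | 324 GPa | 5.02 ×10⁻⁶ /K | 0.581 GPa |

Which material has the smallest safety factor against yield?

sample U

Converting E to GPa, α to ×10⁻⁶/K, σ_y to MPa, then σ and n for each:
  sample Z: E = 113.3, α = 9.13, σ_y = 921.0 → σ = 132 MPa, n = 6.96
  sample U: E = 368.9, α = 8.23, σ_y = 378.0 → σ = 389 MPa, n = 0.973
  sample V: E = 108.0, α = 8.64, σ_y = 253.0 → σ = 119 MPa, n = 2.12
  sample Y: E = 21.80, α = 16.0, σ_y = 260.6 → σ = 44.6 MPa, n = 5.84
  sample A: E = 324.0, α = 5.02, σ_y = 581.0 → σ = 208 MPa, n = 2.79
Sample U has the lowest safety factor, n = 0.973.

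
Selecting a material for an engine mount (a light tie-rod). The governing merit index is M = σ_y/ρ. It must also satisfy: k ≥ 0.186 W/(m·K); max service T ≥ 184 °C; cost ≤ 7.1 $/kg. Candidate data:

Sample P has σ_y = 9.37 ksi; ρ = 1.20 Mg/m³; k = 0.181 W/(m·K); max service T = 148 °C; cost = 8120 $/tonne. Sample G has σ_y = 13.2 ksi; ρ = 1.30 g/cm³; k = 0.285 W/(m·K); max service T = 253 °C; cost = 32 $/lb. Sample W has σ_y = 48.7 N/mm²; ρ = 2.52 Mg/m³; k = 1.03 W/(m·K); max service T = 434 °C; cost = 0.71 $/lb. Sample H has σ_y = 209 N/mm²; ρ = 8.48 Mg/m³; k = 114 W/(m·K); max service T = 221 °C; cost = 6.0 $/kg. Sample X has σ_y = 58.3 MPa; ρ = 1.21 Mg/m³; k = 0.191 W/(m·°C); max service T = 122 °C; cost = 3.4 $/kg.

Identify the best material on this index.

Screen on constraints: k ≥ 0.186 W/(m·K); max service T ≥ 184 °C; cost ≤ 7.1 $/kg. Survivors: sample W, sample H.
After converting to SI:
  sample W: σ_y = 48.70 MPa, ρ = 2520 kg/m³
  sample H: σ_y = 209.0 MPa, ρ = 8480 kg/m³
  sample H: M = 24.6 kN·m/kg
  sample W: M = 19.3 kN·m/kg
Sample H has the largest M.

sample H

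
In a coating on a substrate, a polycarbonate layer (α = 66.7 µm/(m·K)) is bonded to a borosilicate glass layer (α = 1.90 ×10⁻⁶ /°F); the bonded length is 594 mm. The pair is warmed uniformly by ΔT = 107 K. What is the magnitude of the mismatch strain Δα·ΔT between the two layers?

6.77×10⁻³

borosilicate glass: α = 1.90×10⁻⁶/°F × 9/5 = 3.42×10⁻⁶/K.
Δα = |66.7 − 3.42|×10⁻⁶/K = 63.3×10⁻⁶/K.
Mismatch strain = Δα·ΔT = 63.3×10⁻⁶ × 107.0 = 6.77×10⁻³.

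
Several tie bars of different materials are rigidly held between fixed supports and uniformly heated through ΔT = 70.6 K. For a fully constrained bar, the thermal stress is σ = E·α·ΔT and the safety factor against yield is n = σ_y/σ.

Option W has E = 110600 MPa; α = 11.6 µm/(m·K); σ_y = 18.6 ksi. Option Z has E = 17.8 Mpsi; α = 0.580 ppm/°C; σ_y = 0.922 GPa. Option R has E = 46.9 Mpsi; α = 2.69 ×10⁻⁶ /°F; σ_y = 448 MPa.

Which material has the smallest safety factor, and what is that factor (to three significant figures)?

With everything in SI (GPa, ×10⁻⁶/K, MPa):
  option W: E = 110.6, α = 11.6, σ_y = 128.2 → σ = 90.6 MPa, n = 1.42
  option Z: E = 122.7, α = 0.580, σ_y = 922.0 → σ = 5.03 MPa, n = 183
  option R: E = 323.4, α = 4.84, σ_y = 448.0 → σ = 111 MPa, n = 4.05
Option W has the lowest safety factor, n = 1.42.

option W, n = 1.42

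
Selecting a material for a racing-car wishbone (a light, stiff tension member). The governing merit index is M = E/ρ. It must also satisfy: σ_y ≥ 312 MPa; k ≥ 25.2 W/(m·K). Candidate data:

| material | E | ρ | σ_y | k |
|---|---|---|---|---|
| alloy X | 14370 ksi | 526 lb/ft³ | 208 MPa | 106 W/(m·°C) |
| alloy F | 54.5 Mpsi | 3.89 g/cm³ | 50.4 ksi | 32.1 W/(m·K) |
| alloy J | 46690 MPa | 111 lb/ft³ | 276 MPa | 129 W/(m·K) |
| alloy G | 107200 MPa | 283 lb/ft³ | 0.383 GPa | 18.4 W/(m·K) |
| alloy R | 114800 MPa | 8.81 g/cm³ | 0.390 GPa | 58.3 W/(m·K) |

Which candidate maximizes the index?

alloy F

Screen on constraints: σ_y ≥ 312 MPa; k ≥ 25.2 W/(m·K). Survivors: alloy F, alloy R.
In SI units:
  alloy F: E = 375.8 GPa, ρ = 3890 kg/m³
  alloy R: E = 114.8 GPa, ρ = 8810 kg/m³
  alloy F: M = 96.6 MN·m/kg
  alloy R: M = 13.0 MN·m/kg
Highest index: alloy F.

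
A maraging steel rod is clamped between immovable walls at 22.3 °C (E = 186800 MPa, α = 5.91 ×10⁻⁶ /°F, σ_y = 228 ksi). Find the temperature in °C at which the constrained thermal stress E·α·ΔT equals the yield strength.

E = 186800 MPa = 186.8 GPa.
α = 5.91×10⁻⁶/°F × 9/5 = 10.6×10⁻⁶/K.
σ_y = 228 ksi = 1572 MPa.
E·α·ΔT = 1572 MPa ⇒ ΔT = 1572 / (186.8×10³ × 10.6×10⁻⁶) = 791.1 K.
T = 22.3 + 791.1 = 813.4 °C.

813 °C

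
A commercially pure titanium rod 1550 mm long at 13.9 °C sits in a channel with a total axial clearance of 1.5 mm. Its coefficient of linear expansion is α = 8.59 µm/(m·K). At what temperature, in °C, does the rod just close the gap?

127 °C

α·L₀·ΔT = 1.5 mm ⇒ ΔT = 1.5 / (8.59×10⁻⁶ × 1550.0) = 112.7 K.
T = 13.9 + 112.7 = 126.6 °C.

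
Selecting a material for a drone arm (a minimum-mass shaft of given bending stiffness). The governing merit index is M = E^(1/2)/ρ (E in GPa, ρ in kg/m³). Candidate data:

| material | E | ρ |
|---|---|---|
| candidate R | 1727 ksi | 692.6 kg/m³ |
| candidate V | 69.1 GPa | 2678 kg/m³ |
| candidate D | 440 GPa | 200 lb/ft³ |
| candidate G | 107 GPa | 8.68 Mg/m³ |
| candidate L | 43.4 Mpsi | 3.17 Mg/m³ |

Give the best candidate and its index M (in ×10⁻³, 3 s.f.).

In SI units:
  candidate R: E = 11.91 GPa, ρ = 692.6 kg/m³
  candidate V: E = 69.10 GPa, ρ = 2678 kg/m³
  candidate D: E = 440.0 GPa, ρ = 3204 kg/m³
  candidate G: E = 107.0 GPa, ρ = 8680 kg/m³
  candidate L: E = 299.2 GPa, ρ = 3170 kg/m³
  candidate D: M = 6.55×10⁻³
  candidate L: M = 5.46×10⁻³
  candidate R: M = 4.98×10⁻³
  candidate V: M = 3.10×10⁻³
  candidate G: M = 1.19×10⁻³
The maximum is for candidate D.

candidate D, M = 6.55×10⁻³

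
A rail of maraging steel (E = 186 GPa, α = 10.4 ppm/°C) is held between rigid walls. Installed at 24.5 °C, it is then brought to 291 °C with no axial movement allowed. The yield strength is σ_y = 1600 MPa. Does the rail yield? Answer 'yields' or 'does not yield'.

ΔT = 266.5 K. Constrained thermal stress σ = E·α·ΔT = 186.0×10³ MPa × 10.4×10⁻⁶ × 266.5 = 516 MPa (compressive).
Compare to σ_y = 1600 MPa: σ < σ_y, so it does not yield.

does not yield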